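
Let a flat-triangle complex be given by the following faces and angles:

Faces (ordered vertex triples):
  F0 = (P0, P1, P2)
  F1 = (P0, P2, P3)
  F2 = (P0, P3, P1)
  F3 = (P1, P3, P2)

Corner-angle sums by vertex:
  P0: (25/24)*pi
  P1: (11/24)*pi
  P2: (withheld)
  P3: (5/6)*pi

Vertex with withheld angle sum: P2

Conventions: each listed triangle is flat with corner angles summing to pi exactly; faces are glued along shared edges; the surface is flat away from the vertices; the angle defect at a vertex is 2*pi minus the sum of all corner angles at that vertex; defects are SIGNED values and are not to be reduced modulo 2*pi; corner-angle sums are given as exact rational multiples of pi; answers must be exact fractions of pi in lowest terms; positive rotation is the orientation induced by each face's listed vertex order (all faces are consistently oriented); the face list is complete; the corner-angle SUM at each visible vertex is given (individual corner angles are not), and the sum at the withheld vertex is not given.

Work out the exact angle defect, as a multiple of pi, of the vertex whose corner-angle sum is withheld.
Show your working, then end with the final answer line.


V = 4, E = 6, F = 4; chi = V - E + F = 2
Gauss-Bonnet: total defect = 2*pi*chi = 4*pi; visible defects sum to (11/3)*pi

Answer: defect(P2) = pi/3


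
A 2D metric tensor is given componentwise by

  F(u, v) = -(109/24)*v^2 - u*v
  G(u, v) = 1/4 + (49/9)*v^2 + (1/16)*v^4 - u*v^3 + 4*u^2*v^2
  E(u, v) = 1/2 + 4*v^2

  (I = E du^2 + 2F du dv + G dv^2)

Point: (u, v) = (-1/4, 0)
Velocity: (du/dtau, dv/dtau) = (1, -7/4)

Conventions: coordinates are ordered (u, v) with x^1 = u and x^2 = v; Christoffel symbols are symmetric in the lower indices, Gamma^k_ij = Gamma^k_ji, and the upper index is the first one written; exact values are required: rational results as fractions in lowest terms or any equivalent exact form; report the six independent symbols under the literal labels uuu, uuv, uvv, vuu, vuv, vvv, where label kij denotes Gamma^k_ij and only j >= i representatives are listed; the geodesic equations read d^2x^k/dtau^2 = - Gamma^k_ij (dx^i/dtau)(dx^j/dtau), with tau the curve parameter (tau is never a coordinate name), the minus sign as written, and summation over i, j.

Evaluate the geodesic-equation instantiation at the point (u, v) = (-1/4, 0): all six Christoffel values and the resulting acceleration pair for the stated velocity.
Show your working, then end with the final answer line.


E = 1/2, F = 0, G = 1/4 at the point
E_u = 0, E_v = 0, F_u = 0, F_v = 1/4, G_u = 0, G_v = 0
EG - F^2 = 1/8;  g^inv = (8) * [[1/4, 0], [0, 1/2]]
first-kind symbols [ij,l] = (1/2)(d_i g_jl + d_j g_il - d_l g_ij): [uu,u] = E_u/2 = 0, [uu,v] = F_u - E_v/2 = 0, [uv,u] = E_v/2 = 0, [uv,v] = G_u/2 = 0, [vv,u] = F_v - G_u/2 = 1/4, [vv,v] = G_v/2 = 0
Gamma^u_ij = (G*[ij,u] - F*[ij,v])/(EG - F^2), Gamma^v_ij = (E*[ij,v] - F*[ij,u])/(EG - F^2)
Gamma_uuu = 0, Gamma_uuv = 0, Gamma_uvv = 1/2, Gamma_vuu = 0, Gamma_vuv = 0, Gamma_vvv = 0
d^2u/dtau^2 = -(Gamma_uuu*(1)^2 + 2*Gamma_uuv*(1)*(-7/4) + Gamma_uvv*(-7/4)^2) = -49/32
d^2v/dtau^2 = -(Gamma_vuu*(1)^2 + 2*Gamma_vuv*(1)*(-7/4) + Gamma_vvv*(-7/4)^2) = 0

Answer: Gamma_uuu = 0, Gamma_uuv = 0, Gamma_uvv = 1/2, Gamma_vuu = 0, Gamma_vuv = 0, Gamma_vvv = 0; accelerations (d^2u/dtau^2, d^2v/dtau^2) = (-49/32, 0)


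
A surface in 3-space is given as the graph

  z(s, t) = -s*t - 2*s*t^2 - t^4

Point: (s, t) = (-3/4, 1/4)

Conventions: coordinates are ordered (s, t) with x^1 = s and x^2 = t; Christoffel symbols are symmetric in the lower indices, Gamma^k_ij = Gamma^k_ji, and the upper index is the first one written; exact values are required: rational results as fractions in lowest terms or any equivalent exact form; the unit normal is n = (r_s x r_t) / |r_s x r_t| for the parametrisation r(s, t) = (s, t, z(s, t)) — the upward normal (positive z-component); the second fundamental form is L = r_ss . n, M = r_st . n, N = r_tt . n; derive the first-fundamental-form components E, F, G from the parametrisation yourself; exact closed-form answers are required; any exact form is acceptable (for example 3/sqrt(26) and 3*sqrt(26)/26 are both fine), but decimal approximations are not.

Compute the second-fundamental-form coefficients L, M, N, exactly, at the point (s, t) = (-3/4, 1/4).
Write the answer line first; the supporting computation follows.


Answer: L = 0, M = -32*sqrt(821)/821, N = 36*sqrt(821)/821

z_s = -3/8, z_t = 23/16, z_ss = 0, z_st = -2, z_tt = 9/4
E = 73/64, F = -69/128, G = 785/256; answer radicand W^2 = 821/256
unnormalised second-form numerators: l = 0, m = -2, n = 9/4; L = l/sqrt(821/256), and similarly M = m/sqrt(W^2), N = n/sqrt(W^2)


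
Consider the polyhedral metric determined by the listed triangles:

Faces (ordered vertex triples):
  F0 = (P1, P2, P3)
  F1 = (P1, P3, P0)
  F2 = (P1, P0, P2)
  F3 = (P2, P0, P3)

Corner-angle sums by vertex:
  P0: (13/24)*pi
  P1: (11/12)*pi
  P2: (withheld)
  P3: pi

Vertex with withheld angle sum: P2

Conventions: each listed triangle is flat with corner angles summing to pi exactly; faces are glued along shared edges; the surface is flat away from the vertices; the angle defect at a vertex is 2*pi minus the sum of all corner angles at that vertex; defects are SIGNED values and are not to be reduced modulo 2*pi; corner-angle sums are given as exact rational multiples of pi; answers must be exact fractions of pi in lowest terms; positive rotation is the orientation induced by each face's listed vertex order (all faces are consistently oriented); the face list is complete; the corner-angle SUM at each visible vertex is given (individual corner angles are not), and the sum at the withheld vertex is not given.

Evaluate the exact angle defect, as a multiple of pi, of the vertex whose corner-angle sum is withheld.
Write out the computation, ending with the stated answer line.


V = 4, E = 6, F = 4; chi = V - E + F = 2
Gauss-Bonnet: total defect = 2*pi*chi = 4*pi; visible defects sum to (85/24)*pi

Answer: defect(P2) = (11/24)*pi


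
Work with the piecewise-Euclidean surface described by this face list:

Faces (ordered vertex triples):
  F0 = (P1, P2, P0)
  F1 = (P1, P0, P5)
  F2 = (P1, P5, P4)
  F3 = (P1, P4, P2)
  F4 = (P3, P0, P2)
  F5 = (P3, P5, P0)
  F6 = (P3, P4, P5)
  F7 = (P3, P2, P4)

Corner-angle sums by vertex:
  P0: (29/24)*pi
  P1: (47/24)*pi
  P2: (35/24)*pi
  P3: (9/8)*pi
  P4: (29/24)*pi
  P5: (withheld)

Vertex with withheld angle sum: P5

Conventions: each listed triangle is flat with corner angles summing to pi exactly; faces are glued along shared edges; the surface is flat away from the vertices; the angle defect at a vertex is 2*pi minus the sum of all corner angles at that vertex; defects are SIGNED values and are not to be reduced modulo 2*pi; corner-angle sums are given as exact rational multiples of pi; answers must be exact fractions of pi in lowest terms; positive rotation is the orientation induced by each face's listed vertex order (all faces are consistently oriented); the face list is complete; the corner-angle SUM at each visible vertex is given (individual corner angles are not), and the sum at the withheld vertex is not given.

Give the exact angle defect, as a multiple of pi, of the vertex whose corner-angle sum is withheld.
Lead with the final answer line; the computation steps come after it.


Answer: defect(P5) = (23/24)*pi

V = 6, E = 12, F = 8; chi = V - E + F = 2
Gauss-Bonnet: total defect = 2*pi*chi = 4*pi; visible defects sum to (73/24)*pi


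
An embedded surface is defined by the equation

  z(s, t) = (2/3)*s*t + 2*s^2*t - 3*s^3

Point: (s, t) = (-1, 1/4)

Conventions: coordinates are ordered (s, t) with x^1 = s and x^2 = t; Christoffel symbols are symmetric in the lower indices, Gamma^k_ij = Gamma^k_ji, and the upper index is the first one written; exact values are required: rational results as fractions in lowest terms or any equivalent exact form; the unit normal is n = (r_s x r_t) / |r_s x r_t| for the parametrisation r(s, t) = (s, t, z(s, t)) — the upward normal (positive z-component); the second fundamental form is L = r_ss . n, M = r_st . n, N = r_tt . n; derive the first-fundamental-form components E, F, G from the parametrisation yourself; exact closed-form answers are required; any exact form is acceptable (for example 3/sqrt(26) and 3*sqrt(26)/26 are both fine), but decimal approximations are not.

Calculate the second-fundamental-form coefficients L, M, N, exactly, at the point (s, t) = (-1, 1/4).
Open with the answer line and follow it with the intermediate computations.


Answer: L = 114*sqrt(3581)/3581, M = -20*sqrt(3581)/3581, N = 0

z_s = -59/6, z_t = 4/3, z_ss = 19, z_st = -10/3, z_tt = 0
E = 3517/36, F = -118/9, G = 25/9; answer radicand W^2 = 3581/36
unnormalised second-form numerators: l = 19, m = -10/3, n = 0; L = l/sqrt(3581/36), and similarly M = m/sqrt(W^2), N = n/sqrt(W^2)


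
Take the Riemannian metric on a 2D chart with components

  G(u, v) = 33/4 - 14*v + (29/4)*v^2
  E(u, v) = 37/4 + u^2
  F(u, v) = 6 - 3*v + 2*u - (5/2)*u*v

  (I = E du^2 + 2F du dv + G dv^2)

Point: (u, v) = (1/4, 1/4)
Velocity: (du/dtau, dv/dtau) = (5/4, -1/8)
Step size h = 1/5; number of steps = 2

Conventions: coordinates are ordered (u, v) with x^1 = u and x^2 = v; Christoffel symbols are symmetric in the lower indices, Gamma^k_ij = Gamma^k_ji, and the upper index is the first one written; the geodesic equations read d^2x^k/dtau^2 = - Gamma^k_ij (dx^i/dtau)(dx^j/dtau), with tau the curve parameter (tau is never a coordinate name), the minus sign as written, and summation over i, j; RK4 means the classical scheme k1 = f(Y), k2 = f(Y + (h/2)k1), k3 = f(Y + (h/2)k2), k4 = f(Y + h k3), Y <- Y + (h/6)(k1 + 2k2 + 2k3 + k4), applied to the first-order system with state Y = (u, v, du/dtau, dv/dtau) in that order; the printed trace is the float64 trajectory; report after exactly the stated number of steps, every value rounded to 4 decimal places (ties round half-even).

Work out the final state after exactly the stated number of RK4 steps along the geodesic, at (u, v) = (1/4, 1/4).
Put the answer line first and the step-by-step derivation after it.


Answer: u = 0.8002, v = 0.1149, du/dtau = 1.5096, dv/dtau = -0.5519

f(Y) = (du/dtau, dv/dtau, -Gamma^u_ij Y'^i Y'^j, -Gamma^v_ij Y'^i Y'^j) with the Gammas evaluated at the stage position; h = 0.200000; intermediate values shown to 6 dp
step 0: u = 0.2500, v = 0.2500, du/dtau = 1.2500, dv/dtau = -0.1250
step 1:
  k1: at (u, v) = (0.250000, 0.250000), (du/dtau, dv/dtau) = (1.250000, -0.125000); Gamma_uuu = -0.372326, Gamma_uuv = 0.000000, Gamma_uvv = 0.591716, Gamma_vuu = 0.664543, Gamma_vuv = 0.000000, Gamma_vvv = -1.633136; k1 = (1.250000, -0.125000, 0.572514, -1.012830)
  k2: at (u, v) = (0.375000, 0.237500), (du/dtau, dv/dtau) = (1.307251, -0.226283); Gamma_uuu = -0.379494, Gamma_uuv = 0.000000, Gamma_uvv = 0.595273, Gamma_vuu = 0.677350, Gamma_vuv = 0.000000, Gamma_vvv = -1.638477; k2 = (1.307251, -0.226283, 0.618039, -1.073631)
  k3: at (u, v) = (0.380725, 0.227372), (du/dtau, dv/dtau) = (1.311804, -0.232363); Gamma_uuu = -0.377403, Gamma_uuv = 0.000000, Gamma_uvv = 0.589352, Gamma_vuu = 0.669702, Gamma_vuv = 0.000000, Gamma_vvv = -1.618434; k3 = (1.311804, -0.232363, 0.617626, -1.065060)
  k4: at (u, v) = (0.512361, 0.203527), (du/dtau, dv/dtau) = (1.373525, -0.338012); Gamma_uuu = -0.382206, Gamma_uuv = 0.000000, Gamma_uvv = 0.585936, Gamma_vuu = 0.674111, Gamma_vuv = 0.000000, Gamma_vvv = -1.601483; k4 = (1.373525, -0.338012, 0.654115, -1.088787)
  Y <- Y + (h/6)(k1 + 2k2 + 2k3 + k4): u = 0.5121, v = 0.2040, du/dtau = 1.3733, dv/dtau = -0.3376
step 2:
  k1: at (u, v) = (0.512055, 0.203990), (du/dtau, dv/dtau) = (1.373265, -0.337633); Gamma_uuu = -0.382293, Gamma_uuv = 0.000000, Gamma_uvv = 0.586187, Gamma_vuu = 0.674443, Gamma_vuv = 0.000000, Gamma_vvv = -1.602351; k1 = (1.373265, -0.337633, 0.654127, -1.089242)
  k2: at (u, v) = (0.649381, 0.170227), (du/dtau, dv/dtau) = (1.438678, -0.446557); Gamma_uuu = -0.385186, Gamma_uuv = 0.000000, Gamma_uvv = 0.577187, Gamma_vuu = 0.671831, Gamma_vuv = 0.000000, Gamma_vvv = -1.567299; k2 = (1.438678, -0.446557, 0.682157, -1.078012)
  k3: at (u, v) = (0.655922, 0.159334), (du/dtau, dv/dtau) = (1.441481, -0.445434); Gamma_uuu = -0.383235, Gamma_uuv = 0.000000, Gamma_uvv = 0.571640, Gamma_vuu = 0.664235, Gamma_vuv = 0.000000, Gamma_vvv = -1.547861; k3 = (1.441481, -0.445434, 0.682891, -1.073078)
  k4: at (u, v) = (0.800351, 0.114903), (du/dtau, dv/dtau) = (1.509844, -0.552249); Gamma_uuu = -0.384642, Gamma_uuv = 0.000000, Gamma_uvv = 0.558170, Gamma_vuu = 0.655369, Gamma_vuv = 0.000000, Gamma_vvv = -1.497489; k4 = (1.509844, -0.552249, 0.706612, -1.037295)
  Y <- Y + (h/6)(k1 + 2k2 + 2k3 + k4): u = 0.8002, v = 0.1149, du/dtau = 1.5096, dv/dtau = -0.5519


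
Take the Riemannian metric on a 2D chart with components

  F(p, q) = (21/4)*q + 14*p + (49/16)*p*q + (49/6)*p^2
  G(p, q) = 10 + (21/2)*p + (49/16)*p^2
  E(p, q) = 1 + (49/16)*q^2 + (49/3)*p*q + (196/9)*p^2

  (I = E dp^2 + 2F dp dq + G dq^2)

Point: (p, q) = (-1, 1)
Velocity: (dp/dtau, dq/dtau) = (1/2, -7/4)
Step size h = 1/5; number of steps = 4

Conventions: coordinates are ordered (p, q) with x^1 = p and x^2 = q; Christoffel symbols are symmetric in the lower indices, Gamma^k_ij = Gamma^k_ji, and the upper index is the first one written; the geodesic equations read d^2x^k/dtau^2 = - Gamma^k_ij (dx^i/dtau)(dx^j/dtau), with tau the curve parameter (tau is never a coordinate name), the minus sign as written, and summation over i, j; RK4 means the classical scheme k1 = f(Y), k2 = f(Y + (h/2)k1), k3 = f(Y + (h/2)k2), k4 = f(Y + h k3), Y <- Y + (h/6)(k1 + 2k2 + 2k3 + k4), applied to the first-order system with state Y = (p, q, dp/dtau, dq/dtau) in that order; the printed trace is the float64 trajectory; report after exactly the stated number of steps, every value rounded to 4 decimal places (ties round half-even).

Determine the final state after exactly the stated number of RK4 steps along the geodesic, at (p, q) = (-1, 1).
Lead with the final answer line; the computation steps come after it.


Answer: p = -0.7241, q = -0.3442, dp/dtau = 0.2282, dq/dtau = -1.6276

f(Y) = (dp/dtau, dq/dtau, -Gamma^p_ij Y'^i Y'^j, -Gamma^q_ij Y'^i Y'^j) with the Gammas evaluated at the stage position; h = 0.200000; intermediate values shown to 6 dp
step 0: p = -1.0000, q = 1.0000, dp/dtau = 0.5000, dq/dtau = -1.7500
step 1:
  k1: at (p, q) = (-1.000000, 1.000000), (dp/dtau, dq/dtau) = (0.500000, -1.750000); Gamma_ppp = -1.229611, Gamma_ppq = -0.461104, Gamma_pqq = 0.000000, Gamma_qpp = 0.526976, Gamma_qpq = 0.197616, Gamma_qqq = 0.000000; k1 = (0.500000, -1.750000, -0.499529, 0.214084)
  k2: at (p, q) = (-0.950000, 0.825000), (dp/dtau, dq/dtau) = (0.450047, -1.728592); Gamma_ppp = -1.189730, Gamma_ppq = -0.446149, Gamma_pqq = 0.000000, Gamma_qpp = 0.532270, Gamma_qpq = 0.199601, Gamma_qqq = 0.000000; k2 = (0.450047, -1.728592, -0.453190, 0.202751)
  k3: at (p, q) = (-0.954995, 0.827141), (dp/dtau, dq/dtau) = (0.454681, -1.729725); Gamma_ppp = -1.187988, Gamma_ppq = -0.445495, Gamma_pqq = 0.000000, Gamma_qpp = 0.524583, Gamma_qpq = 0.196719, Gamma_qqq = 0.000000; k3 = (0.454681, -1.729725, -0.455142, 0.200978)
  k4: at (p, q) = (-0.909064, 0.654055), (dp/dtau, dq/dtau) = (0.408972, -1.709804); Gamma_ppp = -1.148991, Gamma_ppq = -0.430872, Gamma_pqq = 0.000000, Gamma_qpp = 0.522674, Gamma_qpq = 0.196003, Gamma_qqq = 0.000000; k4 = (0.408972, -1.709804, -0.410406, 0.186693)
  Y <- Y + (h/6)(k1 + 2k2 + 2k3 + k4): p = -0.9094, q = 0.6541, dp/dtau = 0.4091, dq/dtau = -1.7097
step 2:
  k1: at (p, q) = (-0.909386, 0.654119), (dp/dtau, dq/dtau) = (0.409113, -1.709725); Gamma_ppp = -1.148864, Gamma_ppq = -0.430824, Gamma_pqq = 0.000000, Gamma_qpp = 0.522173, Gamma_qpq = 0.195815, Gamma_qqq = 0.000000; k1 = (0.409113, -1.709725, -0.410409, 0.186536)
  k2: at (p, q) = (-0.868474, 0.483146), (dp/dtau, dq/dtau) = (0.368072, -1.691072); Gamma_ppp = -1.110519, Gamma_ppq = -0.416445, Gamma_pqq = 0.000000, Gamma_qpp = 0.512493, Gamma_qpq = 0.192185, Gamma_qqq = 0.000000; k2 = (0.368072, -1.691072, -0.367971, 0.169815)
  k3: at (p, q) = (-0.872578, 0.485012), (dp/dtau, dq/dtau) = (0.372316, -1.692744); Gamma_ppp = -1.109357, Gamma_ppq = -0.416009, Gamma_pqq = 0.000000, Gamma_qpp = 0.506961, Gamma_qpq = 0.190110, Gamma_qqq = 0.000000; k3 = (0.372316, -1.692744, -0.370589, 0.169354)
  k4: at (p, q) = (-0.834922, 0.315570), (dp/dtau, dq/dtau) = (0.334996, -1.675855); Gamma_ppp = -1.072484, Gamma_ppq = -0.402182, Gamma_pqq = 0.000000, Gamma_qpp = 0.493541, Gamma_qpq = 0.185078, Gamma_qqq = 0.000000; k4 = (0.334996, -1.675855, -0.331216, 0.152421)
  Y <- Y + (h/6)(k1 + 2k2 + 2k3 + k4): p = -0.8352, q = 0.3157, dp/dtau = 0.3352, dq/dtau = -1.6758
step 3:
  k1: at (p, q) = (-0.835223, 0.315678), (dp/dtau, dq/dtau) = (0.335155, -1.675816); Gamma_ppp = -1.072395, Gamma_ppq = -0.402148, Gamma_pqq = 0.000000, Gamma_qpp = 0.493153, Gamma_qpq = 0.184932, Gamma_qqq = 0.000000; k1 = (0.335155, -1.675816, -0.331279, 0.152342)
  k2: at (p, q) = (-0.801707, 0.148097), (dp/dtau, dq/dtau) = (0.302027, -1.660581); Gamma_ppp = -1.036634, Gamma_ppq = -0.388738, Gamma_pqq = 0.000000, Gamma_qpp = 0.475432, Gamma_qpq = 0.178287, Gamma_qqq = 0.000000; k2 = (0.302027, -1.660581, -0.295373, 0.135467)
  k3: at (p, q) = (-0.805020, 0.149620), (dp/dtau, dq/dtau) = (0.305618, -1.662269); Gamma_ppp = -1.035766, Gamma_ppq = -0.388412, Gamma_pqq = 0.000000, Gamma_qpp = 0.471577, Gamma_qpq = 0.176841, Gamma_qqq = 0.000000; k3 = (0.305618, -1.662269, -0.297899, 0.135631)
  k4: at (p, q) = (-0.774099, -0.016775), (dp/dtau, dq/dtau) = (0.275575, -1.648689); Gamma_ppp = -1.001485, Gamma_ppq = -0.375557, Gamma_pqq = 0.000000, Gamma_qpp = 0.452458, Gamma_qpq = 0.169672, Gamma_qqq = 0.000000; k4 = (0.275575, -1.648689, -0.265205, 0.119816)
  Y <- Y + (h/6)(k1 + 2k2 + 2k3 + k4): p = -0.7744, q = -0.0167, dp/dtau = 0.2757, dq/dtau = -1.6487
step 4:
  k1: at (p, q) = (-0.774355, -0.016662), (dp/dtau, dq/dtau) = (0.275721, -1.648670); Gamma_ppp = -1.001418, Gamma_ppq = -0.375532, Gamma_pqq = 0.000000, Gamma_qpp = 0.452180, Gamma_qpq = 0.169568, Gamma_qqq = 0.000000; k1 = (0.275721, -1.648670, -0.265283, 0.119786)
  k2: at (p, q) = (-0.746783, -0.181529), (dp/dtau, dq/dtau) = (0.249193, -1.636692); Gamma_ppp = -0.968288, Gamma_ppq = -0.363108, Gamma_pqq = 0.000000, Gamma_qpp = 0.431129, Gamma_qpq = 0.161673, Gamma_qqq = 0.000000; k2 = (0.249193, -1.636692, -0.236061, 0.105106)
  k3: at (p, q) = (-0.749436, -0.180331), (dp/dtau, dq/dtau) = (0.252115, -1.638160); Gamma_ppp = -0.967601, Gamma_ppq = -0.362850, Gamma_pqq = 0.000000, Gamma_qpp = 0.428482, Gamma_qpq = 0.160681, Gamma_qqq = 0.000000; k3 = (0.252115, -1.638160, -0.238215, 0.105489)
  k4: at (p, q) = (-0.723933, -0.344294), (dp/dtau, dq/dtau) = (0.228078, -1.627573); Gamma_ppp = -0.935841, Gamma_ppq = -0.350940, Gamma_pqq = 0.000000, Gamma_qpp = 0.407430, Gamma_qpq = 0.152786, Gamma_qqq = 0.000000; k4 = (0.228078, -1.627573, -0.211866, 0.092238)
  Y <- Y + (h/6)(k1 + 2k2 + 2k3 + k4): p = -0.7241, q = -0.3442, dp/dtau = 0.2282, dq/dtau = -1.6276


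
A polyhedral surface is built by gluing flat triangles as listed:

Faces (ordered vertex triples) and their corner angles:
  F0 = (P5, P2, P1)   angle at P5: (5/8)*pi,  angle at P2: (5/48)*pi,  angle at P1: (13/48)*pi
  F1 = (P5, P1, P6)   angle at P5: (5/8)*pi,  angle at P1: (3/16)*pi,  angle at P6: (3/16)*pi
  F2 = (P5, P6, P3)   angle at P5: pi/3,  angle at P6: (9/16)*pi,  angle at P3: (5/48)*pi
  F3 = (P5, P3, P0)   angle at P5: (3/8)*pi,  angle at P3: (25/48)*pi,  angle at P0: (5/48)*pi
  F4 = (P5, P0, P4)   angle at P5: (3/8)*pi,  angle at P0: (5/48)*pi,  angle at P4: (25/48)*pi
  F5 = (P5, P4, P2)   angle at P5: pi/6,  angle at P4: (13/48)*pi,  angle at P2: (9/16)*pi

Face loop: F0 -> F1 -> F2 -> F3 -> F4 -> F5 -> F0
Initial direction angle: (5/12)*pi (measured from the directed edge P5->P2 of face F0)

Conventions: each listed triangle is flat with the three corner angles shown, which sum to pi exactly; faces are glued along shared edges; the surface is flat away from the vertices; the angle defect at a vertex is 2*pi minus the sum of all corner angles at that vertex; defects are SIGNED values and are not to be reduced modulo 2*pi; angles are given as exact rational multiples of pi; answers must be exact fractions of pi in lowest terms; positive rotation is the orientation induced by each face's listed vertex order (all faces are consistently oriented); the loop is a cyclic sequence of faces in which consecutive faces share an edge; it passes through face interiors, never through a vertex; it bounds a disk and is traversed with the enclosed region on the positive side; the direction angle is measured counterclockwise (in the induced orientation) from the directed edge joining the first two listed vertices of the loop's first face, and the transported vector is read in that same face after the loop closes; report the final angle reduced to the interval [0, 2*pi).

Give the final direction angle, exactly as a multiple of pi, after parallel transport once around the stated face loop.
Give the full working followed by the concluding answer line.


enclosed vertex P5: corner angles sum to (5/2)*pi, defect = 2*pi - (5/2)*pi = -pi/2
transport around the loop rotates by the sum of enclosed defects; add to the initial angle mod 2*pi
final angle = (5/12)*pi - pi/2 = (23/12)*pi (mod 2*pi)

Answer: final direction angle = (23/12)*pi


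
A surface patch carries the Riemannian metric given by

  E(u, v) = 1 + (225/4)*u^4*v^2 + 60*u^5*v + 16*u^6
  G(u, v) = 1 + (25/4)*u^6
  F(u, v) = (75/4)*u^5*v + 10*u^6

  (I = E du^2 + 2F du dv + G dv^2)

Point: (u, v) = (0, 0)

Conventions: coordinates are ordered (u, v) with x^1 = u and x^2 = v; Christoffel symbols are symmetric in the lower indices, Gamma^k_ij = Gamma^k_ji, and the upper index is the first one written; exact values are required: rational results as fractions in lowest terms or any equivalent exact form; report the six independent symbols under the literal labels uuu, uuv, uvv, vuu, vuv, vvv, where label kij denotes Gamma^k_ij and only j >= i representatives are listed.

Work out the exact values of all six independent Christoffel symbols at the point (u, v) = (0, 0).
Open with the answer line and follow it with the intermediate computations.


Answer: Gamma_uuu = 0, Gamma_uuv = 0, Gamma_uvv = 0, Gamma_vuu = 0, Gamma_vuv = 0, Gamma_vvv = 0

E = 1, F = 0, G = 1 at the point
E_u = 0, E_v = 0, F_u = 0, F_v = 0, G_u = 0, G_v = 0
EG - F^2 = 1;  g^inv = (1) * [[1, 0], [0, 1]]
first-kind symbols [ij,l] = (1/2)(d_i g_jl + d_j g_il - d_l g_ij): [uu,u] = E_u/2 = 0, [uu,v] = F_u - E_v/2 = 0, [uv,u] = E_v/2 = 0, [uv,v] = G_u/2 = 0, [vv,u] = F_v - G_u/2 = 0, [vv,v] = G_v/2 = 0
Gamma^u_ij = (G*[ij,u] - F*[ij,v])/(EG - F^2), Gamma^v_ij = (E*[ij,v] - F*[ij,u])/(EG - F^2)


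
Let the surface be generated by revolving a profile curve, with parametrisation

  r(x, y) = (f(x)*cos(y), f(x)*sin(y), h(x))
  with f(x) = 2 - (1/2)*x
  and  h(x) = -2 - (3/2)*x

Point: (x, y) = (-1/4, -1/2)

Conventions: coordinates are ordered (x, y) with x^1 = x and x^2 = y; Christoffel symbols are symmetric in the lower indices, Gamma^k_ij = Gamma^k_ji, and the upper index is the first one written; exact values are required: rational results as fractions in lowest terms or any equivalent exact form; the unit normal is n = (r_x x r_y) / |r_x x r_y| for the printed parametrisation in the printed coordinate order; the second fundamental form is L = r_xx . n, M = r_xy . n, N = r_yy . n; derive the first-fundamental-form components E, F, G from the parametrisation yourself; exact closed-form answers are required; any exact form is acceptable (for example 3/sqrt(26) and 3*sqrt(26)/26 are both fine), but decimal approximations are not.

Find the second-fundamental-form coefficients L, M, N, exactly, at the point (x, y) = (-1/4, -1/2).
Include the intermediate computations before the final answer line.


f = 17/8, f' = -1/2, f'' = 0, h' = -3/2, h'' = 0
E = 5/2, F = 0, G = 289/64; answer radicand W^2 = 5/2
unnormalised second-form numerators: l = 0, m = 0, n = -51/16; L = l/sqrt(5/2), and similarly M = m/sqrt(W^2), N = n/sqrt(W^2)

Answer: L = 0, M = 0, N = -51*sqrt(10)/80


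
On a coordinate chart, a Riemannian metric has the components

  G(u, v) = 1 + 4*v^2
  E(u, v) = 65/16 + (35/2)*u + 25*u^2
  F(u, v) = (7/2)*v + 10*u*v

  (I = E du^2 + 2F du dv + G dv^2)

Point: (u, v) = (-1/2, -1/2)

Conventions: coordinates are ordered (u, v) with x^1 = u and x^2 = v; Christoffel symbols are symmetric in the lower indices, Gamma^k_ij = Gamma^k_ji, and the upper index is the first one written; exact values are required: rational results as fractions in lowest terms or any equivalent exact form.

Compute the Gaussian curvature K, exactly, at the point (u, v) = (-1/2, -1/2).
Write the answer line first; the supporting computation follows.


Answer: K = 2560/1681

E = 25/16, F = 3/4, G = 2, EG - F^2 = 41/16 at the point
E_u = -15/2, E_v = 0, F_u = -5, F_v = -3/2, G_u = 0, G_v = -4
E_vv = 0, F_uv = 10, G_uu = 0
Evaluate Brioschi's two determinant matrices M1, M2 and divide by (EG - F^2)^2.
M1 = [[-E_vv/2 + F_uv - G_uu/2, E_u/2, F_u - E_v/2], [F_v - G_u/2, E, F], [G_v/2, F, G]] = [[10, -15/4, -5], [-3/2, 25/16, 3/4], [-2, 3/4, 2]]; det M1 = 10
M2 = [[0, E_v/2, G_u/2], [E_v/2, E, F], [G_u/2, F, G]] = [[0, 0, 0], [0, 25/16, 3/4], [0, 3/4, 2]]; det M2 = 0
det M1 - det M2 = 10; K = 10 / (41/16)^2 = 2560/1681


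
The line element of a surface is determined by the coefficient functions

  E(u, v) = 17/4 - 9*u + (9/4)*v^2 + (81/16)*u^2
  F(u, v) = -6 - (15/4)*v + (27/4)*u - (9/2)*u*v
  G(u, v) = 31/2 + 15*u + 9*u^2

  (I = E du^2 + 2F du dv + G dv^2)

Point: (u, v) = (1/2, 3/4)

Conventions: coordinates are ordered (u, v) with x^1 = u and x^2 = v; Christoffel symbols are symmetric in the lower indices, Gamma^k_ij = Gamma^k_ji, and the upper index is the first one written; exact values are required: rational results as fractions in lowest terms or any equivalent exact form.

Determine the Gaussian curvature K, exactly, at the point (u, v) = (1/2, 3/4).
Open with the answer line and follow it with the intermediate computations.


Answer: K = -318096/153125

E = 73/32, F = -57/8, G = 101/4, EG - F^2 = 875/128 at the point
E_u = -63/16, E_v = 27/8, F_u = 27/8, F_v = -6, G_u = 24, G_v = 0
E_vv = 9/2, F_uv = -9/2, G_uu = 18
Apply the Brioschi formula K = (det M1 - det M2)/(EG - F^2)^2 over the derivative matrices of E, F, G.
M1 = [[-E_vv/2 + F_uv - G_uu/2, E_u/2, F_u - E_v/2], [F_v - G_u/2, E, F], [G_v/2, F, G]] = [[-63/4, -63/32, 27/16], [-18, 73/32, -57/8], [0, -57/8, 101/4]]; det M1 = -402453/512
M2 = [[0, E_v/2, G_u/2], [E_v/2, E, F], [G_u/2, F, G]] = [[0, 27/16, 12], [27/16, 73/32, -57/8], [12, -57/8, 101/4]]; det M2 = -705501/1024
det M1 - det M2 = -99405/1024; K = -99405/1024 / (875/128)^2 = -318096/153125


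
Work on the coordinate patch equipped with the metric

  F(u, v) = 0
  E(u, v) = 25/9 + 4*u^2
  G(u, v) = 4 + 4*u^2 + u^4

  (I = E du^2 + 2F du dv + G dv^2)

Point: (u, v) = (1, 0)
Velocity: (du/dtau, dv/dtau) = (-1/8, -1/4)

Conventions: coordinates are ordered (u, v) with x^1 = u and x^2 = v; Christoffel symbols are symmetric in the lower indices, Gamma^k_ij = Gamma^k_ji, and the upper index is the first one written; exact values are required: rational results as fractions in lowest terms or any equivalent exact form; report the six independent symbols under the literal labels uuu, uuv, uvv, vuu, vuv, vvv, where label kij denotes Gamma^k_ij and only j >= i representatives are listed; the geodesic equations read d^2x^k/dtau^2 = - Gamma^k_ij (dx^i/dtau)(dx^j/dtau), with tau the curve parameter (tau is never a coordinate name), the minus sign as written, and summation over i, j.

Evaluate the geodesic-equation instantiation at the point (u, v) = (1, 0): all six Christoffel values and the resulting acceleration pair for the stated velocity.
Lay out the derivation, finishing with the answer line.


E = 61/9, F = 0, G = 9 at the point
E_u = 8, E_v = 0, F_u = 0, F_v = 0, G_u = 12, G_v = 0
EG - F^2 = 61;  g^inv = (1/61) * [[9, 0], [0, 61/9]]
first-kind symbols [ij,l] = (1/2)(d_i g_jl + d_j g_il - d_l g_ij): [uu,u] = E_u/2 = 4, [uu,v] = F_u - E_v/2 = 0, [uv,u] = E_v/2 = 0, [uv,v] = G_u/2 = 6, [vv,u] = F_v - G_u/2 = -6, [vv,v] = G_v/2 = 0
Gamma^u_ij = (G*[ij,u] - F*[ij,v])/(EG - F^2), Gamma^v_ij = (E*[ij,v] - F*[ij,u])/(EG - F^2)
Gamma_uuu = 36/61, Gamma_uuv = 0, Gamma_uvv = -54/61, Gamma_vuu = 0, Gamma_vuv = 2/3, Gamma_vvv = 0
d^2u/dtau^2 = -(Gamma_uuu*(-1/8)^2 + 2*Gamma_uuv*(-1/8)*(-1/4) + Gamma_uvv*(-1/4)^2) = 45/976
d^2v/dtau^2 = -(Gamma_vuu*(-1/8)^2 + 2*Gamma_vuv*(-1/8)*(-1/4) + Gamma_vvv*(-1/4)^2) = -1/24

Answer: Gamma_uuu = 36/61, Gamma_uuv = 0, Gamma_uvv = -54/61, Gamma_vuu = 0, Gamma_vuv = 2/3, Gamma_vvv = 0; accelerations (d^2u/dtau^2, d^2v/dtau^2) = (45/976, -1/24)


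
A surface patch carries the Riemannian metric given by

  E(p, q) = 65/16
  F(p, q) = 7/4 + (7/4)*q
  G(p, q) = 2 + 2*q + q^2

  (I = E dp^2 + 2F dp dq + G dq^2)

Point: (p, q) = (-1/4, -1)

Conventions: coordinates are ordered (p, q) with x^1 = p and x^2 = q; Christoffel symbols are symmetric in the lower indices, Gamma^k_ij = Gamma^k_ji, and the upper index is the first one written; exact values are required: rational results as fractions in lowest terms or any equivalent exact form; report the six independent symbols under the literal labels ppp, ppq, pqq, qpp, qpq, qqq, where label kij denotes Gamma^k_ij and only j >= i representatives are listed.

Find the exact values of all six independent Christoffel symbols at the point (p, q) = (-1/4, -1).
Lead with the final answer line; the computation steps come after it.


Answer: Gamma_ppp = 0, Gamma_ppq = 0, Gamma_pqq = 28/65, Gamma_qpp = 0, Gamma_qpq = 0, Gamma_qqq = 0

E = 65/16, F = 0, G = 1 at the point
E_p = 0, E_q = 0, F_p = 0, F_q = 7/4, G_p = 0, G_q = 0
EG - F^2 = 65/16;  g^inv = (16/65) * [[1, 0], [0, 65/16]]
first-kind symbols [ij,l] = (1/2)(d_i g_jl + d_j g_il - d_l g_ij): [pp,p] = E_p/2 = 0, [pp,q] = F_p - E_q/2 = 0, [pq,p] = E_q/2 = 0, [pq,q] = G_p/2 = 0, [qq,p] = F_q - G_p/2 = 7/4, [qq,q] = G_q/2 = 0
Gamma^p_ij = (G*[ij,p] - F*[ij,q])/(EG - F^2), Gamma^q_ij = (E*[ij,q] - F*[ij,p])/(EG - F^2)


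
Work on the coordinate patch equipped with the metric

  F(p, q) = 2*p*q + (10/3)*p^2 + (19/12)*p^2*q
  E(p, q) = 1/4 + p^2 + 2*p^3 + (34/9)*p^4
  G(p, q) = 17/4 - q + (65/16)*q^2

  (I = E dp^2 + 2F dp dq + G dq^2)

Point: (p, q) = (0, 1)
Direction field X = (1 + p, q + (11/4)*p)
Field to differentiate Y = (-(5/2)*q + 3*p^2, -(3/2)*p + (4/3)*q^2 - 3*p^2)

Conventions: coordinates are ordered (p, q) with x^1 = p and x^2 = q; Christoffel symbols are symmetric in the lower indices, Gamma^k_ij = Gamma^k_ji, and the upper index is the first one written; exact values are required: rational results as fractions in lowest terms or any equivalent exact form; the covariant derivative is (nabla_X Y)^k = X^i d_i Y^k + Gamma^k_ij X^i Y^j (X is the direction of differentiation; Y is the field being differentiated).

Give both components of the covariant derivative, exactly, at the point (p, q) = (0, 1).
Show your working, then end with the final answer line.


E = 1/4, F = 0, G = 117/16 at the point
E_p = 0, E_q = 0, F_p = 2, F_q = 0, G_p = 0, G_q = 57/8
EG - F^2 = 117/64;  g^inv = (64/117) * [[117/16, 0], [0, 1/4]]
first-kind symbols [ij,l] = (1/2)(d_i g_jl + d_j g_il - d_l g_ij): [pp,p] = E_p/2 = 0, [pp,q] = F_p - E_q/2 = 2, [pq,p] = E_q/2 = 0, [pq,q] = G_p/2 = 0, [qq,p] = F_q - G_p/2 = 0, [qq,q] = G_q/2 = 57/16
Gamma^p_ij = (G*[ij,p] - F*[ij,q])/(EG - F^2), Gamma^q_ij = (E*[ij,q] - F*[ij,p])/(EG - F^2)
Gamma_ppp = 0, Gamma_ppq = 0, Gamma_pqq = 0, Gamma_qpp = 32/117, Gamma_qpq = 0, Gamma_qqq = 19/39
X = (1, 1), Y = (-5/2, 4/3) at the point

Answer: (nabla_X Y)^p = -5/2, (nabla_X Y)^q = 265/234


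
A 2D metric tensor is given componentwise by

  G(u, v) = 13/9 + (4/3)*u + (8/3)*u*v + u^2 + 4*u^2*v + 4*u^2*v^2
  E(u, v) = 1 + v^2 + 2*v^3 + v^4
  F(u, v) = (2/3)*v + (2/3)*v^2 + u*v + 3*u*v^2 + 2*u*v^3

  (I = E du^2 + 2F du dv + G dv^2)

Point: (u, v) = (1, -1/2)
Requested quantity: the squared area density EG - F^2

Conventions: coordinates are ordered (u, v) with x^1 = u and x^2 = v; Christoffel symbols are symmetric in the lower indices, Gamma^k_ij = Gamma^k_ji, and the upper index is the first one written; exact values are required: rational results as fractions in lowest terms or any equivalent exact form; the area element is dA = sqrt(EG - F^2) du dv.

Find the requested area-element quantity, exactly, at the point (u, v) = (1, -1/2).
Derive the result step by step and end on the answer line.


E = 17/16, F = -1/6, G = 13/9; EG - F^2 = 217/144

Answer: EG - F^2 = 217/144


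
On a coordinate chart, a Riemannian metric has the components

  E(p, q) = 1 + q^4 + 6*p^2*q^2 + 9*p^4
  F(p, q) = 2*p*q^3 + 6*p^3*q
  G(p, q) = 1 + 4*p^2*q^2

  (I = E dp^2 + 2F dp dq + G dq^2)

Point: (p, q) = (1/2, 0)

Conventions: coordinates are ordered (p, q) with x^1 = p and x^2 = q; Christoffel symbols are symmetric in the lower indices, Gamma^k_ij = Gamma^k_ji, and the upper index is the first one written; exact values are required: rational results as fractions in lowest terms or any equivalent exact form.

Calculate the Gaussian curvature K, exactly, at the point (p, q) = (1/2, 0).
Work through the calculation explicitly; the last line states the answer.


E = 25/16, F = 0, G = 1, EG - F^2 = 25/16 at the point
E_p = 9/2, E_q = 0, F_p = 0, F_q = 3/4, G_p = 0, G_q = 0
E_qq = 3, F_pq = 9/2, G_pp = 0
By Brioschi, K is (det M1 - det M2) divided by (EG - F^2) squared.
M1 = [[-E_qq/2 + F_pq - G_pp/2, E_p/2, F_p - E_q/2], [F_q - G_p/2, E, F], [G_q/2, F, G]] = [[3, 9/4, 0], [3/4, 25/16, 0], [0, 0, 1]]; det M1 = 3
M2 = [[0, E_q/2, G_p/2], [E_q/2, E, F], [G_p/2, F, G]] = [[0, 0, 0], [0, 25/16, 0], [0, 0, 1]]; det M2 = 0
det M1 - det M2 = 3; K = 3 / (25/16)^2 = 768/625

Answer: K = 768/625


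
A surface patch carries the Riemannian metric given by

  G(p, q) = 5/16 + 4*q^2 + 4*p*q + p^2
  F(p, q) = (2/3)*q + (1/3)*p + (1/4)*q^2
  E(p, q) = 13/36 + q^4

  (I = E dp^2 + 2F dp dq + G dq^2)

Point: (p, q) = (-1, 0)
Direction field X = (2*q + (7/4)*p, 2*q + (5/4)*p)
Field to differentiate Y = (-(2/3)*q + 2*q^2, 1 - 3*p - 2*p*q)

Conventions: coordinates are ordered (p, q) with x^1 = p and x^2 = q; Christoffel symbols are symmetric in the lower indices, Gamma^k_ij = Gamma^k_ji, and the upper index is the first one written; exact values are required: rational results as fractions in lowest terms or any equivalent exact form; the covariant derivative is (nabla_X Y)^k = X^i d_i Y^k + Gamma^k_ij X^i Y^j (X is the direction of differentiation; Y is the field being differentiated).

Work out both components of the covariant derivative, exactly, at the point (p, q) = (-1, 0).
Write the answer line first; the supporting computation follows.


Answer: (nabla_X Y)^p = -1561/114, (nabla_X Y)^q = 913/76

E = 13/36, F = -1/3, G = 21/16 at the point
E_p = 0, E_q = 0, F_p = 1/3, F_q = 2/3, G_p = -2, G_q = -4
EG - F^2 = 209/576;  g^inv = (576/209) * [[21/16, 1/3], [1/3, 13/36]]
first-kind symbols [ij,l] = (1/2)(d_i g_jl + d_j g_il - d_l g_ij): [pp,p] = E_p/2 = 0, [pp,q] = F_p - E_q/2 = 1/3, [pq,p] = E_q/2 = 0, [pq,q] = G_p/2 = -1, [qq,p] = F_q - G_p/2 = 5/3, [qq,q] = G_q/2 = -2
Gamma^p_ij = (G*[ij,p] - F*[ij,q])/(EG - F^2), Gamma^q_ij = (E*[ij,q] - F*[ij,p])/(EG - F^2)
Gamma_ppp = 64/209, Gamma_ppq = -192/209, Gamma_pqq = 876/209, Gamma_qpp = 208/627, Gamma_qpq = -208/209, Gamma_qqq = -96/209
X = (-7/4, -5/4), Y = (0, 4) at the point


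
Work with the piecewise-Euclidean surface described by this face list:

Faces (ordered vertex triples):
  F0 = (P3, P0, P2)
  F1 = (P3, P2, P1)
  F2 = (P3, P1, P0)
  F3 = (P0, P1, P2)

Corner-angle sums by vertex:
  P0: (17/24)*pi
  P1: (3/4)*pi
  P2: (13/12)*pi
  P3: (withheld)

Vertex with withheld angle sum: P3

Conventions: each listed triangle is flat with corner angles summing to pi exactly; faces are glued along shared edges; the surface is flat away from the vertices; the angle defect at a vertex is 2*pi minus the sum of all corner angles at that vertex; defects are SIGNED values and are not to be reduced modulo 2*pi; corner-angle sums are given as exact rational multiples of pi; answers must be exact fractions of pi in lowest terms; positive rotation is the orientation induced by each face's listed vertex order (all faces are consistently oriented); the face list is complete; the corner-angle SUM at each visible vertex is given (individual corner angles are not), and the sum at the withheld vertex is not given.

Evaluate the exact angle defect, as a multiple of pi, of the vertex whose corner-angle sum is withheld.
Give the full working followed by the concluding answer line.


V = 4, E = 6, F = 4; chi = V - E + F = 2
Gauss-Bonnet: total defect = 2*pi*chi = 4*pi; visible defects sum to (83/24)*pi

Answer: defect(P3) = (13/24)*pi


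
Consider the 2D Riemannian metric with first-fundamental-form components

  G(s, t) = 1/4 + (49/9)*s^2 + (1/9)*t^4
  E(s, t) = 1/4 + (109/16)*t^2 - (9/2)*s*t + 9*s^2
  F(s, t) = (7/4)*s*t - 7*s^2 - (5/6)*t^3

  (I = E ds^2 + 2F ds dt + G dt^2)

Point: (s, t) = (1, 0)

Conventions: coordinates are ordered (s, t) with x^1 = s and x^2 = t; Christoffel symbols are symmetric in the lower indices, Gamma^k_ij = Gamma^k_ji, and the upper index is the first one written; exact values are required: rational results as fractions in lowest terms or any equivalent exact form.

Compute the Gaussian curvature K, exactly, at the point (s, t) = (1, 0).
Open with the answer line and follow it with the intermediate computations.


Answer: K = -448101/279841

E = 37/4, F = -7, G = 205/36, EG - F^2 = 529/144 at the point
E_s = 18, E_t = -9/2, F_s = -14, F_t = 7/4, G_s = 98/9, G_t = 0
E_tt = 109/8, F_st = 7/4, G_ss = 98/9
K follows from Brioschi's formula, (det M1 - det M2)/(EG - F^2)^2.
M1 = [[-E_tt/2 + F_st - G_ss/2, E_s/2, F_s - E_t/2], [F_t - G_s/2, E, F], [G_t/2, F, G]] = [[-1513/144, 9, -47/4], [-133/36, 37/4, -7], [0, -7, 205/36]]; det M1 = -3175225/20736
M2 = [[0, E_t/2, G_s/2], [E_t/2, E, F], [G_s/2, F, G]] = [[0, -9/4, 49/9], [-9/4, 37/4, -7], [49/9, -7, 205/36]]; det M2 = -681781/5184
det M1 - det M2 = -49789/2304; K = -49789/2304 / (529/144)^2 = -448101/279841


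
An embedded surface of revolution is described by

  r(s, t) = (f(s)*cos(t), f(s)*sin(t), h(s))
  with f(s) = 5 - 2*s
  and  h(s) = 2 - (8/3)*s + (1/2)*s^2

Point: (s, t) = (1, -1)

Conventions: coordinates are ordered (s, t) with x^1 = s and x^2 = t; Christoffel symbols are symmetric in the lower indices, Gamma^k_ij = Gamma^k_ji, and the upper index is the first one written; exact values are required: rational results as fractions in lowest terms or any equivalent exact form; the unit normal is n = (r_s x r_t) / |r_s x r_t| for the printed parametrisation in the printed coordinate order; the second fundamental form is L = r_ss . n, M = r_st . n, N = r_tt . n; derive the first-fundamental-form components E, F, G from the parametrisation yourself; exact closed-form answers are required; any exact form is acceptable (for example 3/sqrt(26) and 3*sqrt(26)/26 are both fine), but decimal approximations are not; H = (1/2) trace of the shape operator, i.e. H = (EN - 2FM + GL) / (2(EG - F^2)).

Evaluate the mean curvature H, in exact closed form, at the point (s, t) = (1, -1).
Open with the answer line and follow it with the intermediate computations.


Answer: H = -467*sqrt(61)/22326

f = 3, f' = -2, f'' = 0, h' = -5/3, h'' = 1
E = 61/9, F = 0, G = 9; answer radicand W^2 = 61/9
unnormalised second-form numerators: l = -2, m = 0, n = -5; L = l/sqrt(61/9), and similarly M = m/sqrt(W^2), N = n/sqrt(W^2)
H = (E*n - 2*F*m + G*l) / (2*(EG - F^2)*sqrt(W^2)); E*n - 2*F*m + G*l = -467/9, EG - F^2 = 61, so H = (-467/1098)/sqrt(61/9)


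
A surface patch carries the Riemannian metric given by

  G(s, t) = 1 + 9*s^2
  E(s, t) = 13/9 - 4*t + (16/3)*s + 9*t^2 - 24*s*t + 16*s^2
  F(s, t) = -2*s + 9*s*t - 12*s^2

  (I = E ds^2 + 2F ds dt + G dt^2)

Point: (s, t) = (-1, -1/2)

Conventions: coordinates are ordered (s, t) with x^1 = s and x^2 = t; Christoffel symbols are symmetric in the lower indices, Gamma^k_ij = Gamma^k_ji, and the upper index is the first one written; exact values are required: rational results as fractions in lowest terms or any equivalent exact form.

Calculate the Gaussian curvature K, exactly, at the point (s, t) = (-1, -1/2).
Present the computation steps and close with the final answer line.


E = 157/36, F = -11/2, G = 10, EG - F^2 = 481/36 at the point
E_s = -44/3, E_t = 11, F_s = 35/2, F_t = -9, G_s = -18, G_t = 0
E_tt = 18, F_st = 9, G_ss = 18
Brioschi: K = (det M1 - det M2) / (EG - F^2)^2 with the standard first/second-derivative matrices M1, M2.
M1 = [[-E_tt/2 + F_st - G_ss/2, E_s/2, F_s - E_t/2], [F_t - G_s/2, E, F], [G_t/2, F, G]] = [[-9, -22/3, 12], [0, 157/36, -11/2], [0, -11/2, 10]]; det M1 = -481/4
M2 = [[0, E_t/2, G_s/2], [E_t/2, E, F], [G_s/2, F, G]] = [[0, 11/2, -9], [11/2, 157/36, -11/2], [-9, -11/2, 10]]; det M2 = -445/4
det M1 - det M2 = -9; K = -9 / (481/36)^2 = -11664/231361

Answer: K = -11664/231361
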